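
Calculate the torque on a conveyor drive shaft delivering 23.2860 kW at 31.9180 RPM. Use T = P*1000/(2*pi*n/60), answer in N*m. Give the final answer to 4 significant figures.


omega = 2*pi*31.9180/60 = 3.34245 rad/s
T = 23.2860*1000 / 3.34245
T = 6967 N*m


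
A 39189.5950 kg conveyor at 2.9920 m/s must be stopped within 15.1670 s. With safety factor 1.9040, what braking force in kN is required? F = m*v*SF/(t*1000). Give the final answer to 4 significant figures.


F = 39189.5950 * 2.9920 / 15.1670 * 1.9040 / 1000
F = 14.72 kN


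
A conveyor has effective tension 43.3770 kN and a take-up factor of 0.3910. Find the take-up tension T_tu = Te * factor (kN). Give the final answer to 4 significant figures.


T_tu = 43.3770 * 0.3910
T_tu = 16.96 kN


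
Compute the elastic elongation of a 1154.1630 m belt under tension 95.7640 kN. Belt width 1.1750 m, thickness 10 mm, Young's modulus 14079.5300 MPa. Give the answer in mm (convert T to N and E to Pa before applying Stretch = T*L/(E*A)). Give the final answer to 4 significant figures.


A = 1.1750 * 0.01 = 0.01175 m^2
Stretch = 95.7640*1000 * 1154.1630 / (14079.5300e6 * 0.01175) * 1000
Stretch = 668.1 mm


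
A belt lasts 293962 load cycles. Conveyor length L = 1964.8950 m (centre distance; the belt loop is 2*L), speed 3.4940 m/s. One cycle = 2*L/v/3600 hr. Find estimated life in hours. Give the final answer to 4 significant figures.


cycle_time = 2 * 1964.8950 / 3.4940 / 3600 = 0.312424 hr
life = 293962 * 0.312424 = 91840 hours


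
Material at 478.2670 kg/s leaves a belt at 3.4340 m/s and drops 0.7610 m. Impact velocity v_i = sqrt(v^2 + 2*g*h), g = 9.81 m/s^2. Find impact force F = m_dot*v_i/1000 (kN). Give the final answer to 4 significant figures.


v_i = sqrt(3.4340^2 + 2*9.81*0.7610) = 5.16945 m/s
F = 478.2670 * 5.16945 / 1000
F = 2.472 kN


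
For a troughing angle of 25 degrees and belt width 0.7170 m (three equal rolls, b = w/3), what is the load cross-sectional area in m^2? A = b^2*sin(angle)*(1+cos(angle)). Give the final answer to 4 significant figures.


b = 0.7170/3 = 0.239 m
A = 0.239^2 * sin(25 deg) * (1 + cos(25 deg))
A = 0.04602 m^2


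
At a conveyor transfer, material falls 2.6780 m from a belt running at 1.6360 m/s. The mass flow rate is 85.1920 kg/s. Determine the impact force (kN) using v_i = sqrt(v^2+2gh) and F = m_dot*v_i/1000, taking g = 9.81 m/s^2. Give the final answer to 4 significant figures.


v_i = sqrt(1.6360^2 + 2*9.81*2.6780) = 7.43094 m/s
F = 85.1920 * 7.43094 / 1000
F = 0.6331 kN


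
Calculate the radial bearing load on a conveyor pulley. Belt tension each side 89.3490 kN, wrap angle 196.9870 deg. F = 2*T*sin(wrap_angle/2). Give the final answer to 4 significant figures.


F = 2 * 89.3490 * sin(196.9870/2 deg)
F = 176.7 kN


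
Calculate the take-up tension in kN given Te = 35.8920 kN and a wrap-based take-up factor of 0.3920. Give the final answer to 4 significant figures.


T_tu = 35.8920 * 0.3920
T_tu = 14.07 kN


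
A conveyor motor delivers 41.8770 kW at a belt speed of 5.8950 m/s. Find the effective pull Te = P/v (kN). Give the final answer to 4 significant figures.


Te = P / v = 41.8770 / 5.8950
Te = 7.104 kN


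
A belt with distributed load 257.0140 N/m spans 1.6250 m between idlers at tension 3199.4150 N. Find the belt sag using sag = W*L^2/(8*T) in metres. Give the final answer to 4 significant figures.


sag = 257.0140 * 1.6250^2 / (8 * 3199.4150)
sag = 0.02652 m


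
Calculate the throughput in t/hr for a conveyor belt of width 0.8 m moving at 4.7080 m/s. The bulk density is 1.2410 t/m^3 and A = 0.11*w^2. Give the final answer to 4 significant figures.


A = 0.11 * 0.8^2 = 0.0704 m^2
C = 0.0704 * 4.7080 * 1.2410 * 3600
C = 1481 t/hr


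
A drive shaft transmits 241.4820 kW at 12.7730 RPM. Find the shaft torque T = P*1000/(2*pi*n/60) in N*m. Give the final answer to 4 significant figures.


omega = 2*pi*12.7730/60 = 1.33759 rad/s
T = 241.4820*1000 / 1.33759
T = 180500 N*m


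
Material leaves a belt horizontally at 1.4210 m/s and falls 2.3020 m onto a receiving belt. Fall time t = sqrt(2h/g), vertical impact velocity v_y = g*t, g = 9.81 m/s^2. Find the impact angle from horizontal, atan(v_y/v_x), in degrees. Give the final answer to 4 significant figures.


t = sqrt(2*2.3020/9.81) = 0.685067 s
v_y = 9.81 * 0.685067 = 6.72051 m/s
angle = atan(6.72051 / 1.4210) = 78.06 deg


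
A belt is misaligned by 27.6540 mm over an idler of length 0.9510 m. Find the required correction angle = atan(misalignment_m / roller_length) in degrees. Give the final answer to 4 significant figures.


misalign_m = 27.6540 / 1000 = 0.027654 m
angle = atan(0.027654 / 0.9510)
angle = 1.666 deg


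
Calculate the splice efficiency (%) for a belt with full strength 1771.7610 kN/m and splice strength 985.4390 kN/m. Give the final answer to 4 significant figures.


Eff = 985.4390 / 1771.7610 * 100
Eff = 55.62 %


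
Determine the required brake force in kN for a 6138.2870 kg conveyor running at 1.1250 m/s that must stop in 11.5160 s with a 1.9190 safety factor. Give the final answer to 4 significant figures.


F = 6138.2870 * 1.1250 / 11.5160 * 1.9190 / 1000
F = 1.151 kN


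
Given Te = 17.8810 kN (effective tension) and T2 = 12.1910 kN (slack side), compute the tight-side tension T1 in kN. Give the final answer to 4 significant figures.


T1 = Te + T2 = 17.8810 + 12.1910
T1 = 30.07 kN


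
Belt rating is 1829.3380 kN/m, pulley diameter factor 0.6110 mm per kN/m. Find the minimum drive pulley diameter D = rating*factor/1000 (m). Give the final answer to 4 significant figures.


D = 1829.3380 * 0.6110 / 1000
D = 1.118 m


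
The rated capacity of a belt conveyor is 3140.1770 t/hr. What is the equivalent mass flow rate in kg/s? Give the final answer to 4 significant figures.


m_dot = 3140.1770 * 1000 / 3600
m_dot = 872.3 kg/s


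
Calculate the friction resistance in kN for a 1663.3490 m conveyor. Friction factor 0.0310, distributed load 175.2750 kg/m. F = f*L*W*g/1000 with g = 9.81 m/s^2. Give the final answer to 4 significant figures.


F = 0.0310 * 1663.3490 * 175.2750 * 9.81 / 1000
F = 88.66 kN


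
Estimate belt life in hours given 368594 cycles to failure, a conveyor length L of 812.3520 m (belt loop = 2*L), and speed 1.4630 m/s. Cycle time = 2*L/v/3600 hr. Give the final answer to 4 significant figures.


cycle_time = 2 * 812.3520 / 1.4630 / 3600 = 0.30848 hr
life = 368594 * 0.30848 = 113700 hours


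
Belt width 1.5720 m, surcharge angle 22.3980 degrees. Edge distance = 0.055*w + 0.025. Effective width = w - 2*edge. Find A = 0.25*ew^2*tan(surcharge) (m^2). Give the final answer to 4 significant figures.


edge = 0.055*1.5720 + 0.025 = 0.11146 m
ew = 1.5720 - 2*0.11146 = 1.34908 m
A = 0.25 * 1.34908^2 * tan(22.3980 deg)
A = 0.1875 m^2


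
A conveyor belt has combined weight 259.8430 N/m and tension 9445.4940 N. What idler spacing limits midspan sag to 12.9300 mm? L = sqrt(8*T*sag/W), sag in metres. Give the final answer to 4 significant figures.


sag = 12.9300/1000 = 0.012930 m
L = sqrt(8 * 9445.4940 * 0.012930 / 259.8430)
L = 1.939 m


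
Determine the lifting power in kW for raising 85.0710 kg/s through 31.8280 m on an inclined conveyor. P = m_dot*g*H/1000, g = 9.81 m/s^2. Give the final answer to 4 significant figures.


P = 85.0710 * 9.81 * 31.8280 / 1000
P = 26.56 kW


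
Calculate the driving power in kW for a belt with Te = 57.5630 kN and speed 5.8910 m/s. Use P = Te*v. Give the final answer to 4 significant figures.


P = Te * v = 57.5630 * 5.8910
P = 339.1 kW


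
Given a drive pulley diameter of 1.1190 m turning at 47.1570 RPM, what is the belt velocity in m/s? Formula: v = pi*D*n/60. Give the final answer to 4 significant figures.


v = pi * 1.1190 * 47.1570 / 60
v = 2.763 m/s


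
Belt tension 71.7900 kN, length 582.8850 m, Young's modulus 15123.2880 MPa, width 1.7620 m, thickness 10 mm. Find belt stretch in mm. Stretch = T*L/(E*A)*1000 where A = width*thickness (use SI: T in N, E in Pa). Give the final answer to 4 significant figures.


A = 1.7620 * 0.01 = 0.01762 m^2
Stretch = 71.7900*1000 * 582.8850 / (15123.2880e6 * 0.01762) * 1000
Stretch = 157.0 mm


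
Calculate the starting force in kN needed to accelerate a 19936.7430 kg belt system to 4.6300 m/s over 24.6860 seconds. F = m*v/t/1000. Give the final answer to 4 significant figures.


F = 19936.7430 * 4.6300 / 24.6860 / 1000
F = 3.739 kN


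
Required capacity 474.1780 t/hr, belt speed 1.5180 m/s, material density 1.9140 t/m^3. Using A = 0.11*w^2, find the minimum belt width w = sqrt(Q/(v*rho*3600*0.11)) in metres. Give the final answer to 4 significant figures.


A_req = 474.1780 / (1.5180 * 1.9140 * 3600) = 0.0453341 m^2
w = sqrt(0.0453341 / 0.11)
w = 0.6420 m


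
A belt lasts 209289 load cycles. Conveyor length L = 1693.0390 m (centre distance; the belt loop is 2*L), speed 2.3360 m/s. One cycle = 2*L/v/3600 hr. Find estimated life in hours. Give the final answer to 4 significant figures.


cycle_time = 2 * 1693.0390 / 2.3360 / 3600 = 0.402644 hr
life = 209289 * 0.402644 = 84270 hours


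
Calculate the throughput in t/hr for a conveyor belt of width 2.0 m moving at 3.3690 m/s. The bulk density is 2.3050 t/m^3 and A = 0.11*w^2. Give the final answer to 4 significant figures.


A = 0.11 * 2.0^2 = 0.44 m^2
C = 0.44 * 3.3690 * 2.3050 * 3600
C = 12300 t/hr


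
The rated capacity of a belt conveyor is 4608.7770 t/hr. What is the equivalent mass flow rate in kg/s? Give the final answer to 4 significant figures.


m_dot = 4608.7770 * 1000 / 3600
m_dot = 1280 kg/s


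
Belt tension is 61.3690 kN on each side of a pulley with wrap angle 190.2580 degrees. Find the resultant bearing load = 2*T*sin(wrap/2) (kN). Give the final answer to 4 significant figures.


F = 2 * 61.3690 * sin(190.2580/2 deg)
F = 122.2 kN


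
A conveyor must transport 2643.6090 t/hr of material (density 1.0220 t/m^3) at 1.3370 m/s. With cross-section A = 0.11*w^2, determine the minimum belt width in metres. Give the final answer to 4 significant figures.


A_req = 2643.6090 / (1.3370 * 1.0220 * 3600) = 0.537418 m^2
w = sqrt(0.537418 / 0.11)
w = 2.210 m


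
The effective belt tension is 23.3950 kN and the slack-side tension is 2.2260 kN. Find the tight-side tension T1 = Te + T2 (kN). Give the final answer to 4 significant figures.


T1 = Te + T2 = 23.3950 + 2.2260
T1 = 25.62 kN


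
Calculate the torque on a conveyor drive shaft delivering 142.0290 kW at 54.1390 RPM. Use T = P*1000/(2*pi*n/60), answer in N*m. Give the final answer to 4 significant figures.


omega = 2*pi*54.1390/60 = 5.66942 rad/s
T = 142.0290*1000 / 5.66942
T = 25050 N*m


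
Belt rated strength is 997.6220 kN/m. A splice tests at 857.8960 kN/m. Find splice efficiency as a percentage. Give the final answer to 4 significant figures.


Eff = 857.8960 / 997.6220 * 100
Eff = 85.99 %


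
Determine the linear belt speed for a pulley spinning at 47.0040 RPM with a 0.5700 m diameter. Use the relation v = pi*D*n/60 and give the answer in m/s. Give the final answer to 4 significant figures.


v = pi * 0.5700 * 47.0040 / 60
v = 1.403 m/s


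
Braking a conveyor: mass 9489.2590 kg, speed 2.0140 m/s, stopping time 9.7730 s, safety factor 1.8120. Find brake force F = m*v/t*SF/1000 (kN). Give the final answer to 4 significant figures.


F = 9489.2590 * 2.0140 / 9.7730 * 1.8120 / 1000
F = 3.543 kN


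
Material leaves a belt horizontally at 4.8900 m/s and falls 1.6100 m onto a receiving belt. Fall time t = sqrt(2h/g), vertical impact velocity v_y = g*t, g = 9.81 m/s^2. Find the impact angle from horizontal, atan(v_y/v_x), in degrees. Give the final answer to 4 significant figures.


t = sqrt(2*1.6100/9.81) = 0.572919 s
v_y = 9.81 * 0.572919 = 5.62034 m/s
angle = atan(5.62034 / 4.8900) = 48.97 deg


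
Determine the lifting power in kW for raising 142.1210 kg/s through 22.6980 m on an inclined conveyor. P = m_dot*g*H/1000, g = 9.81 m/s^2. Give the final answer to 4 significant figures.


P = 142.1210 * 9.81 * 22.6980 / 1000
P = 31.65 kW


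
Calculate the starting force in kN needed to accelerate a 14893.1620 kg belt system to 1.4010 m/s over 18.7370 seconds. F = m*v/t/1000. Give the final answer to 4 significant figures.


F = 14893.1620 * 1.4010 / 18.7370 / 1000
F = 1.114 kN


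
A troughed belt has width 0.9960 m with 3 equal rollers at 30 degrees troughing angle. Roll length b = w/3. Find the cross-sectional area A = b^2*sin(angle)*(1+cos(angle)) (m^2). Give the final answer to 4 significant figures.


b = 0.9960/3 = 0.332 m
A = 0.332^2 * sin(30 deg) * (1 + cos(30 deg))
A = 0.1028 m^2


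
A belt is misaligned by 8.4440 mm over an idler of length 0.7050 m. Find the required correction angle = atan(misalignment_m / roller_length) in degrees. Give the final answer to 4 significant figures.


misalign_m = 8.4440 / 1000 = 0.008444 m
angle = atan(0.008444 / 0.7050)
angle = 0.6862 deg


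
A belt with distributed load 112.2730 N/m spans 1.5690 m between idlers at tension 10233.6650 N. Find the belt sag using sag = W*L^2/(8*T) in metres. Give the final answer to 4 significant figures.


sag = 112.2730 * 1.5690^2 / (8 * 10233.6650)
sag = 0.003376 m


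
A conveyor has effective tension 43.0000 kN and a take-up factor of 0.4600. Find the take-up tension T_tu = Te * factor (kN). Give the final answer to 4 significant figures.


T_tu = 43.0000 * 0.4600
T_tu = 19.78 kN


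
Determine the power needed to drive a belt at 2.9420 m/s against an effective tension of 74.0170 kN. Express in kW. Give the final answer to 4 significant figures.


P = Te * v = 74.0170 * 2.9420
P = 217.8 kW


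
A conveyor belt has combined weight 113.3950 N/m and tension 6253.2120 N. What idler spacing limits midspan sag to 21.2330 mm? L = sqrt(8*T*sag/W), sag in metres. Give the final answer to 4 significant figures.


sag = 21.2330/1000 = 0.021233 m
L = sqrt(8 * 6253.2120 * 0.021233 / 113.3950)
L = 3.061 m


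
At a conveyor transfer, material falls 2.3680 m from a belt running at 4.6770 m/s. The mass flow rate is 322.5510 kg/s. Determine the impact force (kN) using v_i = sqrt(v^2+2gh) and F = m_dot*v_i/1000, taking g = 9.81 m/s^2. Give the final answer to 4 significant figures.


v_i = sqrt(4.6770^2 + 2*9.81*2.3680) = 8.26647 m/s
F = 322.5510 * 8.26647 / 1000
F = 2.666 kN


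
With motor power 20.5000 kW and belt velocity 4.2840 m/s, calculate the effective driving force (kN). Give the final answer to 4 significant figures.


Te = P / v = 20.5000 / 4.2840
Te = 4.785 kN


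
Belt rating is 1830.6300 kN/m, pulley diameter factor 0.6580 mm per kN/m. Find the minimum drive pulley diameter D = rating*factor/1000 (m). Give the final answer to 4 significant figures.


D = 1830.6300 * 0.6580 / 1000
D = 1.205 m


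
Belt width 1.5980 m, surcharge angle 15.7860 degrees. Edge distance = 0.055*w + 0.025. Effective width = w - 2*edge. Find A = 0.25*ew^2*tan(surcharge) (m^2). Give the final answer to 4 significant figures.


edge = 0.055*1.5980 + 0.025 = 0.11289 m
ew = 1.5980 - 2*0.11289 = 1.37222 m
A = 0.25 * 1.37222^2 * tan(15.7860 deg)
A = 0.1331 m^2


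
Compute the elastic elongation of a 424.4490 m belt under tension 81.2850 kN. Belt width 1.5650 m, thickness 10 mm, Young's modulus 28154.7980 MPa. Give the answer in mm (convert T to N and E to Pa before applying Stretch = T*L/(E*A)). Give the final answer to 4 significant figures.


A = 1.5650 * 0.01 = 0.01565 m^2
Stretch = 81.2850*1000 * 424.4490 / (28154.7980e6 * 0.01565) * 1000
Stretch = 78.30 mm


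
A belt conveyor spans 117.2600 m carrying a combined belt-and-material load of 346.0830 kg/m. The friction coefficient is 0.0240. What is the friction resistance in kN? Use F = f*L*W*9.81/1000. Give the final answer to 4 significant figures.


F = 0.0240 * 117.2600 * 346.0830 * 9.81 / 1000
F = 9.555 kN


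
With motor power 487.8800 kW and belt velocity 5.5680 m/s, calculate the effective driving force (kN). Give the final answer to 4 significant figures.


Te = P / v = 487.8800 / 5.5680
Te = 87.62 kN


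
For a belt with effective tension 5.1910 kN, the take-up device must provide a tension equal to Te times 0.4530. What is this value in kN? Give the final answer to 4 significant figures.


T_tu = 5.1910 * 0.4530
T_tu = 2.352 kN


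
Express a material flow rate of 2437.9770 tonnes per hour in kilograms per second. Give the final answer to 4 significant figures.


m_dot = 2437.9770 * 1000 / 3600
m_dot = 677.2 kg/s


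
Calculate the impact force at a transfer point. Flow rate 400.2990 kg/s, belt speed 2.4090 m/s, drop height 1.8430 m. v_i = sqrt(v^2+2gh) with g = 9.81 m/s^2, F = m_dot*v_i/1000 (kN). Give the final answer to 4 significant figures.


v_i = sqrt(2.4090^2 + 2*9.81*1.8430) = 6.47788 m/s
F = 400.2990 * 6.47788 / 1000
F = 2.593 kN


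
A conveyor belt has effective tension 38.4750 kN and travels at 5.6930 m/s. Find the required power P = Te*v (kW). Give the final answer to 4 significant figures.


P = Te * v = 38.4750 * 5.6930
P = 219.0 kW


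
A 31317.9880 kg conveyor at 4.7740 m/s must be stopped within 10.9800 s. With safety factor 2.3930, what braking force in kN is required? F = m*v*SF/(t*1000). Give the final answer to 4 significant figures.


F = 31317.9880 * 4.7740 / 10.9800 * 2.3930 / 1000
F = 32.58 kN


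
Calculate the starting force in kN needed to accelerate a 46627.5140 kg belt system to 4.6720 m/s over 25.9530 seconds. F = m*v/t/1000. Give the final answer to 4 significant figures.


F = 46627.5140 * 4.6720 / 25.9530 / 1000
F = 8.394 kN


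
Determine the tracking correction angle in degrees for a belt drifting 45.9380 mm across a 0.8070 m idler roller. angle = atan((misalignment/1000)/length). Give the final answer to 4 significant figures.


misalign_m = 45.9380 / 1000 = 0.045938 m
angle = atan(0.045938 / 0.8070)
angle = 3.258 deg


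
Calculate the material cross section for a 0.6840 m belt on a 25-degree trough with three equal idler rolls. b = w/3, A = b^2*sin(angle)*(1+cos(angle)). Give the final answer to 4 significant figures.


b = 0.6840/3 = 0.228 m
A = 0.228^2 * sin(25 deg) * (1 + cos(25 deg))
A = 0.04188 m^2


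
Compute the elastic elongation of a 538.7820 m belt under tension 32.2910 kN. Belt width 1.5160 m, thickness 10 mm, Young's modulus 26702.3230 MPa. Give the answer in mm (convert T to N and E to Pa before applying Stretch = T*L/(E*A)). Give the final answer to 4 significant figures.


A = 1.5160 * 0.01 = 0.01516 m^2
Stretch = 32.2910*1000 * 538.7820 / (26702.3230e6 * 0.01516) * 1000
Stretch = 42.98 mm


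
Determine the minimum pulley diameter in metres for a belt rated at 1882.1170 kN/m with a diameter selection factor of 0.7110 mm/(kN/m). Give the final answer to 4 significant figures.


D = 1882.1170 * 0.7110 / 1000
D = 1.338 m


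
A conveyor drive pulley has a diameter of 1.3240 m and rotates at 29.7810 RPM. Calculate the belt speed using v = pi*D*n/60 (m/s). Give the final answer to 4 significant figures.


v = pi * 1.3240 * 29.7810 / 60
v = 2.065 m/s


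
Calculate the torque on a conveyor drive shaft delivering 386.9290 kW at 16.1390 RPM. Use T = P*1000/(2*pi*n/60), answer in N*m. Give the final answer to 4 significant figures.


omega = 2*pi*16.1390/60 = 1.69007 rad/s
T = 386.9290*1000 / 1.69007
T = 228900 N*m


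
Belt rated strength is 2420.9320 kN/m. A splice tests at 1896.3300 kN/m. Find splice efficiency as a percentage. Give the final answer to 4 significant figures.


Eff = 1896.3300 / 2420.9320 * 100
Eff = 78.33 %


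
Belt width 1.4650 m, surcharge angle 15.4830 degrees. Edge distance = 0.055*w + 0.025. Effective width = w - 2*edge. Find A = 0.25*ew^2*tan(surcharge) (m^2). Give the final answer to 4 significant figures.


edge = 0.055*1.4650 + 0.025 = 0.105575 m
ew = 1.4650 - 2*0.105575 = 1.25385 m
A = 0.25 * 1.25385^2 * tan(15.4830 deg)
A = 0.1089 m^2


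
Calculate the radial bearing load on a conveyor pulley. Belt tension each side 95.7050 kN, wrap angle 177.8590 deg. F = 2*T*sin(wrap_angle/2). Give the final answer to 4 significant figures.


F = 2 * 95.7050 * sin(177.8590/2 deg)
F = 191.4 kN


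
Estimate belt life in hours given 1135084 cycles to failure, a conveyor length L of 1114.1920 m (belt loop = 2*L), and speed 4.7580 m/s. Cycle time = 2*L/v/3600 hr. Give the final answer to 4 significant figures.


cycle_time = 2 * 1114.1920 / 4.7580 / 3600 = 0.130096 hr
life = 1135084 * 0.130096 = 147700 hours


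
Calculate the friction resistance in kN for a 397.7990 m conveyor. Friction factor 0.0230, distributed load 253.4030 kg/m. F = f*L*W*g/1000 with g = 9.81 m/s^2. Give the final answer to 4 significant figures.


F = 0.0230 * 397.7990 * 253.4030 * 9.81 / 1000
F = 22.74 kN


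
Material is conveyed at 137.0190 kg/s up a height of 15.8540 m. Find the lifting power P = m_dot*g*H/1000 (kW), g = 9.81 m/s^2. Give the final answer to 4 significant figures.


P = 137.0190 * 9.81 * 15.8540 / 1000
P = 21.31 kW


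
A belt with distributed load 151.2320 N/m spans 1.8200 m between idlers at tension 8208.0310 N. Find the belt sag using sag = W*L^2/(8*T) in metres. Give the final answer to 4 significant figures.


sag = 151.2320 * 1.8200^2 / (8 * 8208.0310)
sag = 0.007629 m


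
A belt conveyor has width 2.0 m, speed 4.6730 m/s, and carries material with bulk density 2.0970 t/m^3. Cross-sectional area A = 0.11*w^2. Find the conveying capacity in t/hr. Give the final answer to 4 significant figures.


A = 0.11 * 2.0^2 = 0.44 m^2
C = 0.44 * 4.6730 * 2.0970 * 3600
C = 15520 t/hr


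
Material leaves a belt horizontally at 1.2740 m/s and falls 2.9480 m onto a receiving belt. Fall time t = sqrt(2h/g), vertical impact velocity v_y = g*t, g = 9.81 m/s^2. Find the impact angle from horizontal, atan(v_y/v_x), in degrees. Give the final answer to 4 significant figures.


t = sqrt(2*2.9480/9.81) = 0.775254 s
v_y = 9.81 * 0.775254 = 7.60524 m/s
angle = atan(7.60524 / 1.2740) = 80.49 deg


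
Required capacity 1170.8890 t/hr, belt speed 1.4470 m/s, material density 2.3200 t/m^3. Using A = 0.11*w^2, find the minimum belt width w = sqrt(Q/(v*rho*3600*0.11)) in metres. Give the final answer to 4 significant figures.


A_req = 1170.8890 / (1.4470 * 2.3200 * 3600) = 0.096885 m^2
w = sqrt(0.096885 / 0.11)
w = 0.9385 m


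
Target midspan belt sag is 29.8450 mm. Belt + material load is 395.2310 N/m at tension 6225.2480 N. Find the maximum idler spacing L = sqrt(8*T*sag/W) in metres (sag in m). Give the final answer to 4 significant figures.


sag = 29.8450/1000 = 0.029845 m
L = sqrt(8 * 6225.2480 * 0.029845 / 395.2310)
L = 1.939 m


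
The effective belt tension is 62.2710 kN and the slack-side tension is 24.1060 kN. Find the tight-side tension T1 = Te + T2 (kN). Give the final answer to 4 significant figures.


T1 = Te + T2 = 62.2710 + 24.1060
T1 = 86.38 kN


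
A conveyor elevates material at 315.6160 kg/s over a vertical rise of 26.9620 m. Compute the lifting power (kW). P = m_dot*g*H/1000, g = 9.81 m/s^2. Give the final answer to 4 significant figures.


P = 315.6160 * 9.81 * 26.9620 / 1000
P = 83.48 kW


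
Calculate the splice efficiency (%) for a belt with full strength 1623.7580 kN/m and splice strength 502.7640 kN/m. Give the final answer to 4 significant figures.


Eff = 502.7640 / 1623.7580 * 100
Eff = 30.96 %


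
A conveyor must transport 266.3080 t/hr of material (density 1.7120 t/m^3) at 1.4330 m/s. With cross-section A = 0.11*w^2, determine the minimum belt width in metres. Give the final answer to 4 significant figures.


A_req = 266.3080 / (1.4330 * 1.7120 * 3600) = 0.0301531 m^2
w = sqrt(0.0301531 / 0.11)
w = 0.5236 m


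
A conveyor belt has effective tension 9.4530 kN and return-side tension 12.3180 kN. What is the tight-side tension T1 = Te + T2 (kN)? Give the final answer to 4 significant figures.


T1 = Te + T2 = 9.4530 + 12.3180
T1 = 21.77 kN


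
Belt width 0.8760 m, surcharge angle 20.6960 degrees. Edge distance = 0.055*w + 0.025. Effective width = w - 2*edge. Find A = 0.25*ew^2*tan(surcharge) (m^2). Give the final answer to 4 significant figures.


edge = 0.055*0.8760 + 0.025 = 0.07318 m
ew = 0.8760 - 2*0.07318 = 0.72964 m
A = 0.25 * 0.72964^2 * tan(20.6960 deg)
A = 0.05028 m^2


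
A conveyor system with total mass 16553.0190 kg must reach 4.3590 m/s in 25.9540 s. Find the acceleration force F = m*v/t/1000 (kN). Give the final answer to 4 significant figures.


F = 16553.0190 * 4.3590 / 25.9540 / 1000
F = 2.780 kN


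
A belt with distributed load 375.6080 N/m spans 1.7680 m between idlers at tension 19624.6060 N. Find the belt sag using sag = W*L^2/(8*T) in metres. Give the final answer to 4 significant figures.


sag = 375.6080 * 1.7680^2 / (8 * 19624.6060)
sag = 0.007478 m


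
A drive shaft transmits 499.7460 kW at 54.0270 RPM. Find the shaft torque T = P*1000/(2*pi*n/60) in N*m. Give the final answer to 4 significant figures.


omega = 2*pi*54.0270/60 = 5.65769 rad/s
T = 499.7460*1000 / 5.65769
T = 88330 N*m


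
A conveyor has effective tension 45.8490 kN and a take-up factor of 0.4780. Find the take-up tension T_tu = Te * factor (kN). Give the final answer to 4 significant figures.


T_tu = 45.8490 * 0.4780
T_tu = 21.92 kN


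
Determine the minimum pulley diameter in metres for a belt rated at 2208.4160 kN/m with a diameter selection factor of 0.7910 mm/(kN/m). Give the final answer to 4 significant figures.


D = 2208.4160 * 0.7910 / 1000
D = 1.747 m


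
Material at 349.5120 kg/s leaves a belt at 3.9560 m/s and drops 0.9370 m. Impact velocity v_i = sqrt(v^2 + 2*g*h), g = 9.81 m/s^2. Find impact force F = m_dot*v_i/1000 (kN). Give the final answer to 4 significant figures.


v_i = sqrt(3.9560^2 + 2*9.81*0.9370) = 5.83386 m/s
F = 349.5120 * 5.83386 / 1000
F = 2.039 kN


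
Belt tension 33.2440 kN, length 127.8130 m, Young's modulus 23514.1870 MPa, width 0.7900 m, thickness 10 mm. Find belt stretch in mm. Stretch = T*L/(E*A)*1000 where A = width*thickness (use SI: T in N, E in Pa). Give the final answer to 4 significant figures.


A = 0.7900 * 0.01 = 0.00790 m^2
Stretch = 33.2440*1000 * 127.8130 / (23514.1870e6 * 0.00790) * 1000
Stretch = 22.87 mm


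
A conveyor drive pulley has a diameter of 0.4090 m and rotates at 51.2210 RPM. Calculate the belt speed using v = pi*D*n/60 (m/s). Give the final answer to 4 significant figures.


v = pi * 0.4090 * 51.2210 / 60
v = 1.097 m/s


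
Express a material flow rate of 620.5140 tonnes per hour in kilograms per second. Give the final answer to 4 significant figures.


m_dot = 620.5140 * 1000 / 3600
m_dot = 172.4 kg/s


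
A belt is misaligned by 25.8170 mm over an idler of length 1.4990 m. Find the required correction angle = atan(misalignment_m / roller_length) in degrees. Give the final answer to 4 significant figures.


misalign_m = 25.8170 / 1000 = 0.025817 m
angle = atan(0.025817 / 1.4990)
angle = 0.9867 deg


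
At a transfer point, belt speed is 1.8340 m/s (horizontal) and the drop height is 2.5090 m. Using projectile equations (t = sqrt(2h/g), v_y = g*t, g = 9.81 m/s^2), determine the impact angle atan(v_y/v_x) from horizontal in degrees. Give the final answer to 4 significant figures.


t = sqrt(2*2.5090/9.81) = 0.715205 s
v_y = 9.81 * 0.715205 = 7.01616 m/s
angle = atan(7.01616 / 1.8340) = 75.35 deg


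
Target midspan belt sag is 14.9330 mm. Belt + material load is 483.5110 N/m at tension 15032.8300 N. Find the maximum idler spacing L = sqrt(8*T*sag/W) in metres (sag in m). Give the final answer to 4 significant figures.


sag = 14.9330/1000 = 0.014933 m
L = sqrt(8 * 15032.8300 * 0.014933 / 483.5110)
L = 1.927 m


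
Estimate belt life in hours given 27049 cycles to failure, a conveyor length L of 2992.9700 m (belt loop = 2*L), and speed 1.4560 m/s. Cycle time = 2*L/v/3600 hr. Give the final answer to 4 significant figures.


cycle_time = 2 * 2992.9700 / 1.4560 / 3600 = 1.14201 hr
life = 27049 * 1.14201 = 30890 hours


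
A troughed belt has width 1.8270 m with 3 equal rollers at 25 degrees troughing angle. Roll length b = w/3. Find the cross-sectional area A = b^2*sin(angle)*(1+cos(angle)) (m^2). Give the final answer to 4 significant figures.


b = 1.8270/3 = 0.609 m
A = 0.609^2 * sin(25 deg) * (1 + cos(25 deg))
A = 0.2988 m^2


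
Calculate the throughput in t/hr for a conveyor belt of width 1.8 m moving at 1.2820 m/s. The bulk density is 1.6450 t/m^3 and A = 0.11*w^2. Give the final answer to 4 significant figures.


A = 0.11 * 1.8^2 = 0.3564 m^2
C = 0.3564 * 1.2820 * 1.6450 * 3600
C = 2706 t/hr


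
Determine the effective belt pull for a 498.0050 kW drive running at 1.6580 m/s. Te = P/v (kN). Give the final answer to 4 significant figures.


Te = P / v = 498.0050 / 1.6580
Te = 300.4 kN


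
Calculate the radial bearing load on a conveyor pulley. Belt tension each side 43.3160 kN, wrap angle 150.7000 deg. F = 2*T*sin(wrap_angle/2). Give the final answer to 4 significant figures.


F = 2 * 43.3160 * sin(150.7000/2 deg)
F = 83.82 kN


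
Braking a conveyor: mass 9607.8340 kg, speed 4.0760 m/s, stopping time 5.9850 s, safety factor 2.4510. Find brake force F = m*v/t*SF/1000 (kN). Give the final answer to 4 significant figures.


F = 9607.8340 * 4.0760 / 5.9850 * 2.4510 / 1000
F = 16.04 kN


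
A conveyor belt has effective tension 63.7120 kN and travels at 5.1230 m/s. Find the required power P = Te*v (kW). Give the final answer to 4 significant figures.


P = Te * v = 63.7120 * 5.1230
P = 326.4 kW


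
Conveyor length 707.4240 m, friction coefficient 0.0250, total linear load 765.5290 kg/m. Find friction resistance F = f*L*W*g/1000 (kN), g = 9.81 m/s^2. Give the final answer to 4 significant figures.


F = 0.0250 * 707.4240 * 765.5290 * 9.81 / 1000
F = 132.8 kN


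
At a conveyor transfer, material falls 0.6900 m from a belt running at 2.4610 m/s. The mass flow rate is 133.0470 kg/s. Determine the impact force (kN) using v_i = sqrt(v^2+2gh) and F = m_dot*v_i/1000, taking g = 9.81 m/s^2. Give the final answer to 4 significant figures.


v_i = sqrt(2.4610^2 + 2*9.81*0.6900) = 4.42655 m/s
F = 133.0470 * 4.42655 / 1000
F = 0.5889 kN


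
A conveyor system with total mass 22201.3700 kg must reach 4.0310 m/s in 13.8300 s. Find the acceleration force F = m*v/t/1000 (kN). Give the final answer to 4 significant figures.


F = 22201.3700 * 4.0310 / 13.8300 / 1000
F = 6.471 kN


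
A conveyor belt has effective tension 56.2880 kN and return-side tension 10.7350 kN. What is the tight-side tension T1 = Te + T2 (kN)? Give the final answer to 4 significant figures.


T1 = Te + T2 = 56.2880 + 10.7350
T1 = 67.02 kN


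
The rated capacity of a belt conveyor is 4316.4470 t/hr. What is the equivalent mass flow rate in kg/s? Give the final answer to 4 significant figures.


m_dot = 4316.4470 * 1000 / 3600
m_dot = 1199 kg/s


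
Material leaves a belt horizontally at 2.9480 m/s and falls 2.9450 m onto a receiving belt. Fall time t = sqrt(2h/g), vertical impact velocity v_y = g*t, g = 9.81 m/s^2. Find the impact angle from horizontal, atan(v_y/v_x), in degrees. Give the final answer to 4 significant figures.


t = sqrt(2*2.9450/9.81) = 0.77486 s
v_y = 9.81 * 0.77486 = 7.60138 m/s
angle = atan(7.60138 / 2.9480) = 68.80 deg


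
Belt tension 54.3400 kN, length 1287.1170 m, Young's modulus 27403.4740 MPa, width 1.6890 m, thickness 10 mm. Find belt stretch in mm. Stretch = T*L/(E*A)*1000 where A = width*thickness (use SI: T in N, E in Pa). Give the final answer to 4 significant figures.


A = 1.6890 * 0.01 = 0.01689 m^2
Stretch = 54.3400*1000 * 1287.1170 / (27403.4740e6 * 0.01689) * 1000
Stretch = 151.1 mm


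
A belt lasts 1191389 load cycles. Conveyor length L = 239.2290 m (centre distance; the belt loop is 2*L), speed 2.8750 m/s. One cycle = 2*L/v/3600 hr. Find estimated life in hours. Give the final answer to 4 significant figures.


cycle_time = 2 * 239.2290 / 2.8750 / 3600 = 0.0462278 hr
life = 1191389 * 0.0462278 = 55080 hours


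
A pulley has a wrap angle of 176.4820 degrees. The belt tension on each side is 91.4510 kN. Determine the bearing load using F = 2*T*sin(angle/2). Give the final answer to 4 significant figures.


F = 2 * 91.4510 * sin(176.4820/2 deg)
F = 182.8 kN


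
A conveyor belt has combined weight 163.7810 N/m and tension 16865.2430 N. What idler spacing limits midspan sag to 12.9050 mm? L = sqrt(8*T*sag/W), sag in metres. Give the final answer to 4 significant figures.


sag = 12.9050/1000 = 0.012905 m
L = sqrt(8 * 16865.2430 * 0.012905 / 163.7810)
L = 3.261 m


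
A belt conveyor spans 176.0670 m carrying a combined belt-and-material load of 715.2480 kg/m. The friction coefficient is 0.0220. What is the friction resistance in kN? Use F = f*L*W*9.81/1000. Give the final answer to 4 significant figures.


F = 0.0220 * 176.0670 * 715.2480 * 9.81 / 1000
F = 27.18 kN


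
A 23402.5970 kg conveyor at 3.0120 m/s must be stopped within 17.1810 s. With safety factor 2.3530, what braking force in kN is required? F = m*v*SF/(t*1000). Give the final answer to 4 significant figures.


F = 23402.5970 * 3.0120 / 17.1810 * 2.3530 / 1000
F = 9.654 kN


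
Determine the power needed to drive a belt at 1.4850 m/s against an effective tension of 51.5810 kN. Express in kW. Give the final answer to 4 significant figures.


P = Te * v = 51.5810 * 1.4850
P = 76.60 kW


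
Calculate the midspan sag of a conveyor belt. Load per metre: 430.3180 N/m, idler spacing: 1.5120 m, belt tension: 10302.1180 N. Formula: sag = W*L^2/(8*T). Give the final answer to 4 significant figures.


sag = 430.3180 * 1.5120^2 / (8 * 10302.1180)
sag = 0.01194 m


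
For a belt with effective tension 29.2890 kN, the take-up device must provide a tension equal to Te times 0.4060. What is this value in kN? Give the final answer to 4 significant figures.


T_tu = 29.2890 * 0.4060
T_tu = 11.89 kN


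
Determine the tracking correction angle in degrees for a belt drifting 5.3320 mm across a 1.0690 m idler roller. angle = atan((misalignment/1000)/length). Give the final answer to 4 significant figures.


misalign_m = 5.3320 / 1000 = 0.005332 m
angle = atan(0.005332 / 1.0690)
angle = 0.2858 deg


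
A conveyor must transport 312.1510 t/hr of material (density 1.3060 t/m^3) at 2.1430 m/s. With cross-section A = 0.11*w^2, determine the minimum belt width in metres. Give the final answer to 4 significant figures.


A_req = 312.1510 / (2.1430 * 1.3060 * 3600) = 0.0309811 m^2
w = sqrt(0.0309811 / 0.11)
w = 0.5307 m


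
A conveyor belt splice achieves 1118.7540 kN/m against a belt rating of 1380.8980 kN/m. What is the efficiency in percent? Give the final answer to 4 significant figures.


Eff = 1118.7540 / 1380.8980 * 100
Eff = 81.02 %


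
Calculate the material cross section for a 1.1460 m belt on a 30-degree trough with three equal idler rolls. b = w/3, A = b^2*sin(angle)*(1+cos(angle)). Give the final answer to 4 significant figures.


b = 1.1460/3 = 0.382 m
A = 0.382^2 * sin(30 deg) * (1 + cos(30 deg))
A = 0.1361 m^2


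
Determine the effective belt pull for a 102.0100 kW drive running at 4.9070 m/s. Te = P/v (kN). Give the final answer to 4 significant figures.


Te = P / v = 102.0100 / 4.9070
Te = 20.79 kN


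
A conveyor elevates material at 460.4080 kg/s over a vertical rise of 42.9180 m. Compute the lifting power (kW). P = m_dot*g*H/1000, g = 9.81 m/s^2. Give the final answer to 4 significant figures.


P = 460.4080 * 9.81 * 42.9180 / 1000
P = 193.8 kW


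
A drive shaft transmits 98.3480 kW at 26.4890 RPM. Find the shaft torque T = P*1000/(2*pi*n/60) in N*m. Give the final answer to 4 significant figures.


omega = 2*pi*26.4890/60 = 2.77392 rad/s
T = 98.3480*1000 / 2.77392
T = 35450 N*m


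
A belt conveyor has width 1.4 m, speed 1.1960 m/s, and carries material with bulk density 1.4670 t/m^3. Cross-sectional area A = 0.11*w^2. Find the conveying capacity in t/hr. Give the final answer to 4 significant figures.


A = 0.11 * 1.4^2 = 0.2156 m^2
C = 0.2156 * 1.1960 * 1.4670 * 3600
C = 1362 t/hr


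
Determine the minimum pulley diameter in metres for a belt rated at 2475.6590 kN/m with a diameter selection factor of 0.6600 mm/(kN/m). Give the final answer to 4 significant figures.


D = 2475.6590 * 0.6600 / 1000
D = 1.634 m


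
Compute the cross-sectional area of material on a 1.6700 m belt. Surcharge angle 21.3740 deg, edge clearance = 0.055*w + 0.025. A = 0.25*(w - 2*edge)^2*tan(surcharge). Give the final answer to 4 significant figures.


edge = 0.055*1.6700 + 0.025 = 0.11685 m
ew = 1.6700 - 2*0.11685 = 1.4363 m
A = 0.25 * 1.4363^2 * tan(21.3740 deg)
A = 0.2018 m^2


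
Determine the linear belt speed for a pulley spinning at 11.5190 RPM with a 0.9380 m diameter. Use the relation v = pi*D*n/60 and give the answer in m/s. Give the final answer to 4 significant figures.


v = pi * 0.9380 * 11.5190 / 60
v = 0.5657 m/s


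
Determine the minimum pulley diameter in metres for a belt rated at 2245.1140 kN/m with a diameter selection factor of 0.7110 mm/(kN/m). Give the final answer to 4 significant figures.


D = 2245.1140 * 0.7110 / 1000
D = 1.596 m


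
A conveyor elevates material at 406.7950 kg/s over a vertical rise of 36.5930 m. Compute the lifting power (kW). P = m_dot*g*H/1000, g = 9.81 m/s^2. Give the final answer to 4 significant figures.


P = 406.7950 * 9.81 * 36.5930 / 1000
P = 146.0 kW


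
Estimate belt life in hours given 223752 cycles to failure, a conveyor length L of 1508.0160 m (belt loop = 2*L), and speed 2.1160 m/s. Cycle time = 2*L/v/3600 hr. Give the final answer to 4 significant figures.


cycle_time = 2 * 1508.0160 / 2.1160 / 3600 = 0.395929 hr
life = 223752 * 0.395929 = 88590 hours


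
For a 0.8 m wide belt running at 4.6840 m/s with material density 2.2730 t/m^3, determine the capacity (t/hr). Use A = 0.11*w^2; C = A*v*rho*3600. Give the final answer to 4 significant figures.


A = 0.11 * 0.8^2 = 0.0704 m^2
C = 0.0704 * 4.6840 * 2.2730 * 3600
C = 2698 t/hr


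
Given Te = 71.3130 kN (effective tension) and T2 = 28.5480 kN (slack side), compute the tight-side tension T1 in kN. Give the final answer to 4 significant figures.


T1 = Te + T2 = 71.3130 + 28.5480
T1 = 99.86 kN


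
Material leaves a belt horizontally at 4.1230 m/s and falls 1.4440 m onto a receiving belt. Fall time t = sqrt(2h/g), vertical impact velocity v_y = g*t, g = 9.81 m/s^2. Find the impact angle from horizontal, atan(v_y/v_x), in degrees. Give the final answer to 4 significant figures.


t = sqrt(2*1.4440/9.81) = 0.54258 s
v_y = 9.81 * 0.54258 = 5.32271 m/s
angle = atan(5.32271 / 4.1230) = 52.24 deg


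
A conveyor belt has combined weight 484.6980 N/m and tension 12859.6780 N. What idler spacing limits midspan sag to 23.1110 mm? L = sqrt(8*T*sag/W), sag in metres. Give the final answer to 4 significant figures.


sag = 23.1110/1000 = 0.023111 m
L = sqrt(8 * 12859.6780 * 0.023111 / 484.6980)
L = 2.215 m


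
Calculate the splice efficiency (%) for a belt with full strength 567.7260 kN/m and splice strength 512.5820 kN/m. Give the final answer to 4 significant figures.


Eff = 512.5820 / 567.7260 * 100
Eff = 90.29 %


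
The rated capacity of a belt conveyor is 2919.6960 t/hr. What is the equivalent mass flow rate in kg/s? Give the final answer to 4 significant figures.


m_dot = 2919.6960 * 1000 / 3600
m_dot = 811.0 kg/s


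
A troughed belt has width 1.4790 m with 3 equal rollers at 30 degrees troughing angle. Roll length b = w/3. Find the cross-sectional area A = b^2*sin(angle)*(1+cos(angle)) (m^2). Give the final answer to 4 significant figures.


b = 1.4790/3 = 0.493 m
A = 0.493^2 * sin(30 deg) * (1 + cos(30 deg))
A = 0.2268 m^2
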